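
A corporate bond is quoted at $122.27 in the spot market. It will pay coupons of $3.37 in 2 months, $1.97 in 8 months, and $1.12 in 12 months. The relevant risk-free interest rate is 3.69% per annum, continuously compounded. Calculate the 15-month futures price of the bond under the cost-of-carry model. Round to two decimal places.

$121.39

PV(coupons) I = 3.37·e^(−0.0369·2/12) + 1.97·e^(−0.0369·8/12) + 1.12·e^(−0.0369·12/12)
I = 3.3493 + 1.9221 + 1.0794 = 6.3508
F = (S − I)·e^(rT) = (122.27 − 6.3508) · e^(0.0369·15/12)
= 115.9192 · e^0.046125 = 115.9192 × 1.047205 = $121.39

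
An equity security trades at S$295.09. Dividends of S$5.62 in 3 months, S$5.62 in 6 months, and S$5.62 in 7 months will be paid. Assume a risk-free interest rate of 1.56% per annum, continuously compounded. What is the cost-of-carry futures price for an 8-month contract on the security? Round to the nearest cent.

S$281.26

PV(dividends) I = 5.62·e^(−0.0156·3/12) + 5.62·e^(−0.0156·6/12) + 5.62·e^(−0.0156·7/12)
I = 5.5981 + 5.5763 + 5.5691 = 16.7435
F = (S − I)·e^(rT) = (295.09 − 16.7435) · e^(0.0156·8/12)
= 278.3465 · e^0.010400 = 278.3465 × 1.010454 = S$281.26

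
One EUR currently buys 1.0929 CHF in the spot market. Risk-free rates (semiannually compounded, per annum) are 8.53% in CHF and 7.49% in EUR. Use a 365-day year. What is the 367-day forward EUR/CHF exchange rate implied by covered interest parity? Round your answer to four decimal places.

1.1039

By covered interest parity, F = S · (1+r_CHF/2)^(2T) / (1+r_EUR/2)^(2T)
= 1.0929 × 1.087617 / 1.076736 = 1.0929 × 1.010106
F = 1.1039 CHF per EUR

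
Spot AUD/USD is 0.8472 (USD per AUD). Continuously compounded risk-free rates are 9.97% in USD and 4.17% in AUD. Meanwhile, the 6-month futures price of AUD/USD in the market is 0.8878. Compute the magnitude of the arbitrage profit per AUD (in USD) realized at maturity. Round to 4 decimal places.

Fair futures: F* = S·e^(carry·T), with carry = (r_USD − r_AUD) = 0.0997 − 0.0417 = 0.0580
F* = 0.8472 · e^(0.0580 × 6/12) = 0.8472 · e^0.029000 = 0.8472 × 1.029425 = 0.8721
Market 0.8878 > fair 0.8721: forward overpriced → cash-and-carry (buy spot, short the forward).
At maturity, profit = |F_mkt − F*| = |0.8878 − 0.8721| = 0.0157 per AUD (in USD)

0.0157 per AUD (in USD)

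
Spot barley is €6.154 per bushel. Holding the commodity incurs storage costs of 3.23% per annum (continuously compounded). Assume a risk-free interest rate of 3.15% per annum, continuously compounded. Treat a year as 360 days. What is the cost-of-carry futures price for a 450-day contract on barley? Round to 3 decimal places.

€6.665 per bushel

Net carry = r + u − y = 0.0315 + 0.0323 − 0.0000 = 0.0638
F = S·e^((r+u−y)T) = 6.154 · e^(0.0638 × 450/360) = 6.154 · e^0.079750
= 6.154 × 1.083016 = €6.665 per bushel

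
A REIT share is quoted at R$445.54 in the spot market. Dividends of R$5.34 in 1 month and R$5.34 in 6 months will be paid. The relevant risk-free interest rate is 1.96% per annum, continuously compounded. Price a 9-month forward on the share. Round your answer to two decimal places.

PV(dividends) I = 5.34·e^(−0.0196·1/12) + 5.34·e^(−0.0196·6/12)
I = 5.3313 + 5.2879 = 10.6192
F = (S − I)·e^(rT) = (445.54 − 10.6192) · e^(0.0196·9/12)
= 434.9208 · e^0.014700 = 434.9208 × 1.014809 = R$441.36

R$441.36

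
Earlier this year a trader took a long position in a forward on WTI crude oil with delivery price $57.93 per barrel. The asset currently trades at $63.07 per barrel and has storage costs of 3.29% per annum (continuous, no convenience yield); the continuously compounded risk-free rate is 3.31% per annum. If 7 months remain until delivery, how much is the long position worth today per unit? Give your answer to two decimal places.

Current fair forward for the remaining 7 months: F = S·e^((r + u)·T), (r + u) = 0.0331 + 0.0329 = 0.0660
F = 63.07 · e^(0.0660 × 7/12) = 63.07 × 1.039251 = 65.5456
Value of long forward = (F − K)·e^(−rT) = (65.5456 − 57.93) · e^(−0.0331·7/12)
= 7.6156 × 0.980877 = 7.47

$7.47 per barrel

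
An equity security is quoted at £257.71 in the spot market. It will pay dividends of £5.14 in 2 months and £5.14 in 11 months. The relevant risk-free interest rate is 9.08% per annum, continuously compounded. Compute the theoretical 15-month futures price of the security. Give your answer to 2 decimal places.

PV(dividends) I = 5.14·e^(−0.0908·2/12) + 5.14·e^(−0.0908·11/12)
I = 5.0628 + 4.7295 = 9.7923
F = (S − I)·e^(rT) = (257.71 − 9.7923) · e^(0.0908·15/12)
= 247.9177 · e^0.113500 = 247.9177 × 1.120192 = £277.72

£277.72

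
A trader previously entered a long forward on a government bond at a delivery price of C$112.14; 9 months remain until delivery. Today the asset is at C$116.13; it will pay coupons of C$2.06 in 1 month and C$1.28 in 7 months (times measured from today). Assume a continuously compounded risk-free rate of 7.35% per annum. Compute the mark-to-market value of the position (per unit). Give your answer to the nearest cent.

C$6.73

PV(remaining coupons) I = 2.06·e^(−0.0735·1/12) + 1.28·e^(−0.0735·7/12) = 3.2737
Current forward F = (S − I)·e^(rT) = (116.13 − 3.2737)·e^(0.0735·9/12) = 112.8563 × 1.056673 = 119.2522
Value (long) = (F − K)·e^(−rT) = (119.2522 − 112.14) × 0.946367 = 6.7308
Value = C$6.73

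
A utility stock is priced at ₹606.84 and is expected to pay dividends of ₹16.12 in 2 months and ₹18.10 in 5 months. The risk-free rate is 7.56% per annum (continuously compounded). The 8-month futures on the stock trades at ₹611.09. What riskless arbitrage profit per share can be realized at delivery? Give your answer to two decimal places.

₹8.07 per share

PV(dividends) I = 16.12·e^(−0.0756·2/12) + 18.10·e^(−0.0756·5/12) = 33.4569
Fair futures F* = (S − I)·e^(rT) = (606.84 − 33.4569)·e^0.050400 = 573.3831 × 1.051692 = 603.0224
Market ₹611.09 > fair 603.0224: forward overpriced → cash-and-carry (borrow at r, buy the stock and collect the dividends, short the forward).
Profit at T = |F_mkt − F*| = |611.09 − 603.0224| = ₹8.07 per share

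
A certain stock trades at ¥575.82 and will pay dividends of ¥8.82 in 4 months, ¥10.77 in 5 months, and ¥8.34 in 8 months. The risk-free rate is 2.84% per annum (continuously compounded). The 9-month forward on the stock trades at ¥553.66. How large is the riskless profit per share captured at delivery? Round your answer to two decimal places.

PV(dividends) I = 8.82·e^(−0.0284·4/12) + 10.77·e^(−0.0284·5/12) + 8.34·e^(−0.0284·8/12) = 27.5638
Fair forward F* = (S − I)·e^(rT) = (575.82 − 27.5638)·e^0.021300 = 548.2562 × 1.021528 = 560.0591
Market ¥553.66 < fair 560.0591: forward underpriced → reverse cash-and-carry (short the stock, invest proceeds at r, pay the dividends, go long the forward).
Profit at T = |F_mkt − F*| = |553.66 − 560.0591| = ¥6.40 per share

¥6.40 per share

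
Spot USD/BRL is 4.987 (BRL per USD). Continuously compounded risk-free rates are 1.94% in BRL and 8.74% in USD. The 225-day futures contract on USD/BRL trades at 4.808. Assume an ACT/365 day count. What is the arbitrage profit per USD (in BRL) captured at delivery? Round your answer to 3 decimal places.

Fair futures: F* = S·e^(carry·T), with carry = (r_BRL − r_USD) = 0.0194 − 0.0874 = -0.0680
F* = 4.987 · e^(-0.0680 × 225/365) = 4.987 · e^-0.041918 = 4.987 × 0.958948 = 4.7823
Market 4.808 > fair 4.7823: forward overpriced → cash-and-carry (buy spot, short the forward).
At maturity, profit = |F_mkt − F*| = |4.808 − 4.7823| = 0.026 per USD (in BRL)

0.026 per USD (in BRL)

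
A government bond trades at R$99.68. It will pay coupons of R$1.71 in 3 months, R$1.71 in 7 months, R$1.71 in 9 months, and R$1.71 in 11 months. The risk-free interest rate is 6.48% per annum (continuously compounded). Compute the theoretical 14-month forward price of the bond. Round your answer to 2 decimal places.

PV(coupons) I = 1.71·e^(−0.0648·3/12) + 1.71·e^(−0.0648·7/12) + 1.71·e^(−0.0648·9/12) + 1.71·e^(−0.0648·11/12)
I = 1.6825 + 1.6466 + 1.6289 + 1.6114 = 6.5694
F = (S − I)·e^(rT) = (99.68 − 6.5694) · e^(0.0648·14/12)
= 93.1106 · e^0.075600 = 93.1106 × 1.078531 = R$100.42

R$100.42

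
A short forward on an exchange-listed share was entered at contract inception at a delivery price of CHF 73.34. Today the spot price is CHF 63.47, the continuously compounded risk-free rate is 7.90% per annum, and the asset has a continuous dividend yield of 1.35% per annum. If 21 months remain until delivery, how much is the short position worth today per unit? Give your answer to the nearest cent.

Current fair forward for the remaining 21 months: F = S·e^((r − q)·T), (r − q) = 0.0790 − 0.0135 = 0.0655
F = 63.47 · e^(0.0655 × 21/12) = 63.47 × 1.121453 = 71.1786
Value of long forward = (F − K)·e^(−rT) = (71.1786 − 73.34) · e^(−0.0790·21/12)
= -2.1614 × 0.870881 = -1.88
Short position value = −(long value) = CHF 1.88

CHF 1.88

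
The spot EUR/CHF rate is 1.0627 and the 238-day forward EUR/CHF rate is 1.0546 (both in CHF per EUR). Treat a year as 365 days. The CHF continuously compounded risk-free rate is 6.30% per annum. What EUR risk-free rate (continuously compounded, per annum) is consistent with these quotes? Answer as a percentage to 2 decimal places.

F = S·e^((r_CHF − r_EUR)T) ⇒ r_EUR = r_CHF − ln(F/S)/T
ln(1.0546/1.0627) = -0.007651; /(238/365) = -0.011734
r_EUR = 0.0630 + 0.011734 = 0.074734
r_EUR = 7.47%

7.47%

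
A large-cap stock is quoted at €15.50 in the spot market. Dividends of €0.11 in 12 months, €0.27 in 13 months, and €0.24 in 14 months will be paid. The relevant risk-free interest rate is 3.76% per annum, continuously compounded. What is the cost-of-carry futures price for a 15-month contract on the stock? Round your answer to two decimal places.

PV(dividends) I = 0.11·e^(−0.0376·12/12) + 0.27·e^(−0.0376·13/12) + 0.24·e^(−0.0376·14/12)
I = 0.1059 + 0.2592 + 0.2297 = 0.5948
F = (S − I)·e^(rT) = (15.50 − 0.5948) · e^(0.0376·15/12)
= 14.9052 · e^0.047000 = 14.9052 × 1.048122 = €15.62

€15.62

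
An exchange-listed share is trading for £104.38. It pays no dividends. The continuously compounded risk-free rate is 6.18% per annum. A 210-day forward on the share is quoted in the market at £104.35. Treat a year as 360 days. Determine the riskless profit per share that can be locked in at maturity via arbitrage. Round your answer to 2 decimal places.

Fair forward: F* = S·e^(carry·T), with carry = r = 0.0618
F* = 104.38 · e^(0.0618 × 210/360) = 104.38 · e^0.036050 = 104.38 × 1.036708 = £108.2116
Market £104.35 < fair £108.2116: forward underpriced → reverse cash-and-carry (short spot, go long the forward).
At maturity, profit = |F_mkt − F*| = |104.35 − 108.2116| = £3.86 per share

£3.86 per share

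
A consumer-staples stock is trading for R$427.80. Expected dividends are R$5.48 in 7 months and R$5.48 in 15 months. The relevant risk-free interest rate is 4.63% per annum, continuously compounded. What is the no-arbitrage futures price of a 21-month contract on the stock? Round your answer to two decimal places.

PV(dividends) I = 5.48·e^(−0.0463·7/12) + 5.48·e^(−0.0463·15/12)
I = 5.3340 + 5.1718 = 10.5058
F = (S − I)·e^(rT) = (427.80 − 10.5058) · e^(0.0463·21/12)
= 417.2942 · e^0.081025 = 417.2942 × 1.084398 = R$452.51

R$452.51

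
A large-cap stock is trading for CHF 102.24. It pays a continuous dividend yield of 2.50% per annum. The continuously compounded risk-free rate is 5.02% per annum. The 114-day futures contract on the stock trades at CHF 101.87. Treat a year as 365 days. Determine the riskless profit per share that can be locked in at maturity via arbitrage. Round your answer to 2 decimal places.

Fair futures: F* = S·e^(carry·T), with carry = (r − q) = 0.0502 − 0.0250 = 0.0252
F* = 102.24 · e^(0.0252 × 114/365) = 102.24 · e^0.007871 = 102.24 × 1.007902 = CHF 103.0479
Market CHF 101.87 < fair CHF 103.0479: forward underpriced → reverse cash-and-carry (short spot, go long the forward).
At maturity, profit = |F_mkt − F*| = |101.87 − 103.0479| = CHF 1.18 per share

CHF 1.18 per share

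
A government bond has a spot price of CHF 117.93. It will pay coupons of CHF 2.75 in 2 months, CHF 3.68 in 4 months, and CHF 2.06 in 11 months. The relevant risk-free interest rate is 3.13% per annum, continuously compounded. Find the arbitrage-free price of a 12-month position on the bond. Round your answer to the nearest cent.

PV(coupons) I = 2.75·e^(−0.0313·2/12) + 3.68·e^(−0.0313·4/12) + 2.06·e^(−0.0313·11/12)
I = 2.7357 + 3.6418 + 2.0017 = 8.3792
F = (S − I)·e^(rT) = (117.93 − 8.3792) · e^(0.0313·12/12)
= 109.5508 · e^0.031300 = 109.5508 × 1.031795 = CHF 113.03

CHF 113.03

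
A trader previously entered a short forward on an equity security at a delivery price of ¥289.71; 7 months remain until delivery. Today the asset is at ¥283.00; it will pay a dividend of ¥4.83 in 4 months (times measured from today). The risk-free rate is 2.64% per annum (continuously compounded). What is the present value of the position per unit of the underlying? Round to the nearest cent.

¥7.07

PV(remaining dividends) I = 4.83·e^(−0.0264·4/12) = 4.7877
Current forward F = (S − I)·e^(rT) = (283.00 − 4.7877)·e^(0.0264·7/12) = 278.2123 × 1.015519 = 282.5299
Value (long) = (F − K)·e^(−rT) = (282.5299 − 289.71) × 0.984718 = -7.0704
Short position value = −(long value) = ¥7.07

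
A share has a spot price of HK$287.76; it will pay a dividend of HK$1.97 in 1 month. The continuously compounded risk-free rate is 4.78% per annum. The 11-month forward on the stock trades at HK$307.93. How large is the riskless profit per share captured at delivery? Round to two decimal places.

PV(dividends) I = 1.97·e^(−0.0478·1/12) = 1.9622
Fair forward F* = (S − I)·e^(rT) = (287.76 − 1.9622)·e^0.043817 = 285.7978 × 1.044791 = 298.5990
Market HK$307.93 > fair 298.5990: forward overpriced → cash-and-carry (borrow at r, buy the stock and collect the dividends, short the forward).
Profit at T = |F_mkt − F*| = |307.93 − 298.5990| = HK$9.33 per share

HK$9.33 per share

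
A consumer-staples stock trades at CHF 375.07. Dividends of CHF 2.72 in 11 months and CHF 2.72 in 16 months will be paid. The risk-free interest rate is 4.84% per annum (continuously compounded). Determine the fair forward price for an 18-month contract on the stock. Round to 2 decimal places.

PV(dividends) I = 2.72·e^(−0.0484·11/12) + 2.72·e^(−0.0484·16/12)
I = 2.6020 + 2.5500 = 5.1520
F = (S − I)·e^(rT) = (375.07 − 5.1520) · e^(0.0484·18/12)
= 369.9180 · e^0.072600 = 369.9180 × 1.075300 = CHF 397.77

CHF 397.77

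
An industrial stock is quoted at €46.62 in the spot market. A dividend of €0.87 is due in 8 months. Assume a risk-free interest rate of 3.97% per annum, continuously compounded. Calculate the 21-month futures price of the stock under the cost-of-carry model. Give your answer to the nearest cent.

€49.07

PV(dividends) I = 0.87·e^(−0.0397·8/12)
I = 0.8473
F = (S − I)·e^(rT) = (46.62 − 0.8473) · e^(0.0397·21/12)
= 45.7727 · e^0.069475 = 45.7727 × 1.071945 = €49.07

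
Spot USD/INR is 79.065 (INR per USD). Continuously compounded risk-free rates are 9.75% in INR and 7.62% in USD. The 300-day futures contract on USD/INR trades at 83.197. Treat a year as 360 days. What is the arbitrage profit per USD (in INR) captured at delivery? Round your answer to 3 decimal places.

2.716 per USD (in INR)

Fair futures: F* = S·e^(carry·T), with carry = (r_INR − r_USD) = 0.0975 − 0.0762 = 0.0213
F* = 79.065 · e^(0.0213 × 300/360) = 79.065 · e^0.017750 = 79.065 × 1.017908 = 80.4809
Market 83.197 > fair 80.4809: forward overpriced → cash-and-carry (buy spot, short the forward).
At maturity, profit = |F_mkt − F*| = |83.197 − 80.4809| = 2.716 per USD (in INR)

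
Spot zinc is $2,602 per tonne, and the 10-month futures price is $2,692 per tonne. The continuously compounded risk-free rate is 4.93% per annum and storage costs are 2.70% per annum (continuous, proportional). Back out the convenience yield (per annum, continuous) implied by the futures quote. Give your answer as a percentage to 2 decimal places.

F = S·e^((r+u−y)T) ⇒ (r+u−y) = ln(F/S)/T
ln(2692/2602) = 0.034004; /T ⇒ 0.040805
y = r + u − ln(F/S)/T = 0.0493 + 0.0270 − 0.040805 = 0.035495
y = 3.55%

3.55%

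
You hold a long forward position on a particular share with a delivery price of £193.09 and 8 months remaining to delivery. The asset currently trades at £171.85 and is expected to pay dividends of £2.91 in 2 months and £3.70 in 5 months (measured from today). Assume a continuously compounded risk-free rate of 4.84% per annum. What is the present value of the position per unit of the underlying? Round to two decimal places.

PV(remaining dividends) I = 2.91·e^(−0.0484·2/12) + 3.70·e^(−0.0484·5/12) = 6.5128
Current forward F = (S − I)·e^(rT) = (171.85 − 6.5128)·e^(0.0484·8/12) = 165.3372 × 1.032793 = 170.7591
Value (long) = (F − K)·e^(−rT) = (170.7591 − 193.09) × 0.968248 = -21.6218
Value = -£21.62

-£21.62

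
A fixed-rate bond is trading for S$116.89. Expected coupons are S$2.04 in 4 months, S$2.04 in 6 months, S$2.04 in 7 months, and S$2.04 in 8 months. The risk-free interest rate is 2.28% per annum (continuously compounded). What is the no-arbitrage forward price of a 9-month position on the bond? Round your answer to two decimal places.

PV(coupons) I = 2.04·e^(−0.0228·4/12) + 2.04·e^(−0.0228·6/12) + 2.04·e^(−0.0228·7/12) + 2.04·e^(−0.0228·8/12)
I = 2.0246 + 2.0169 + 2.0130 + 2.0092 = 8.0637
F = (S − I)·e^(rT) = (116.89 − 8.0637) · e^(0.0228·9/12)
= 108.8263 · e^0.017100 = 108.8263 × 1.017247 = S$110.70

S$110.70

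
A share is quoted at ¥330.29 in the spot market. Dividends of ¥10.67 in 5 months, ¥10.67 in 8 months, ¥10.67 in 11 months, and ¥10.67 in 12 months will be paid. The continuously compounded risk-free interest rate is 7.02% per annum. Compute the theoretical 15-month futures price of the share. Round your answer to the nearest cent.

¥316.37

PV(dividends) I = 10.67·e^(−0.0702·5/12) + 10.67·e^(−0.0702·8/12) + 10.67·e^(−0.0702·11/12) + 10.67·e^(−0.0702·12/12)
I = 10.3624 + 10.1821 + 10.0050 + 9.9467 = 40.4962
F = (S − I)·e^(rT) = (330.29 − 40.4962) · e^(0.0702·15/12)
= 289.7938 · e^0.087750 = 289.7938 × 1.091715 = ¥316.37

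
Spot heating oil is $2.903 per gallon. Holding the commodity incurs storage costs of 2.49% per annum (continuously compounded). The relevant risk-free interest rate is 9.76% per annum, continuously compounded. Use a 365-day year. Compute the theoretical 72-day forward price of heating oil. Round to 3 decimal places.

$2.974 per gallon

Net carry = r + u − y = 0.0976 + 0.0249 − 0.0000 = 0.1225
F = S·e^((r+u−y)T) = 2.903 · e^(0.1225 × 72/365) = 2.903 · e^0.024164
= 2.903 × 1.024458 = $2.974 per gallon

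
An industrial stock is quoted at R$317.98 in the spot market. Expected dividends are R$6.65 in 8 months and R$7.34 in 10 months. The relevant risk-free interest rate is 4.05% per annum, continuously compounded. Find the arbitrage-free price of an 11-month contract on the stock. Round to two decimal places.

PV(dividends) I = 6.65·e^(−0.0405·8/12) + 7.34·e^(−0.0405·10/12)
I = 6.4729 + 7.0964 = 13.5693
F = (S − I)·e^(rT) = (317.98 − 13.5693) · e^(0.0405·11/12)
= 304.4107 · e^0.037125 = 304.4107 × 1.037823 = R$315.92

R$315.92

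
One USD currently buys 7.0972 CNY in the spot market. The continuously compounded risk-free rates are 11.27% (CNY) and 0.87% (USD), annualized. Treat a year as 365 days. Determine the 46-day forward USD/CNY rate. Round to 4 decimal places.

F = S·e^((r_CNY − r_USD)T) = 7.0972 · e^((0.1127 − 0.0087) × 46/365)
= 7.0972 · e^0.013107 = 7.0972 × 1.013193
F = 7.1908 CNY per USD

7.1908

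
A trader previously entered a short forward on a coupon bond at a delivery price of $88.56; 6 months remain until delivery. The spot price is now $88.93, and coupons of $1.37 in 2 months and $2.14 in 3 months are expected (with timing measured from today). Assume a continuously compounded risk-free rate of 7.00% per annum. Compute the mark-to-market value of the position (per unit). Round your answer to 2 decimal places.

PV(remaining coupons) I = 1.37·e^(−0.0700·2/12) + 2.14·e^(−0.0700·3/12) = 3.4570
Current forward F = (S − I)·e^(rT) = (88.93 − 3.4570)·e^(0.0700·6/12) = 85.4730 × 1.035620 = 88.5175
Value (long) = (F − K)·e^(−rT) = (88.5175 − 88.56) × 0.965605 = -0.0410
Short position value = −(long value) = $0.04

$0.04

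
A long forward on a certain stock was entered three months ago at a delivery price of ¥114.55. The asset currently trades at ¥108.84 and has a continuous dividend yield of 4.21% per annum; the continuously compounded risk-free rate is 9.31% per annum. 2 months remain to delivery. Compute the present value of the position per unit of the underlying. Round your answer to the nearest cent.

-¥4.71

Current fair forward for the remaining 2 months: F = S·e^((r − q)·T), (r − q) = 0.0931 − 0.0421 = 0.0510
F = 108.84 · e^(0.0510 × 2/12) = 108.84 × 1.008536 = 109.7691
Value of long forward = (F − K)·e^(−rT) = (109.7691 − 114.55) · e^(−0.0931·2/12)
= -4.7809 × 0.984603 = -4.71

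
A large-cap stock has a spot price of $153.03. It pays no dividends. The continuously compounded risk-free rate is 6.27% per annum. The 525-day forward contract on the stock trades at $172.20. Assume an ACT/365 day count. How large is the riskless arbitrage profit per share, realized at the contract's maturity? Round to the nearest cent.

$4.73 per share

Fair forward: F* = S·e^(carry·T), with carry = r = 0.0627
F* = 153.03 · e^(0.0627 × 525/365) = 153.03 · e^0.090185 = 153.03 × 1.094377 = $167.4725
Market $172.20 > fair $167.4725: forward overpriced → cash-and-carry (buy spot, short the forward).
At maturity, profit = |F_mkt − F*| = |172.20 − 167.4725| = $4.73 per share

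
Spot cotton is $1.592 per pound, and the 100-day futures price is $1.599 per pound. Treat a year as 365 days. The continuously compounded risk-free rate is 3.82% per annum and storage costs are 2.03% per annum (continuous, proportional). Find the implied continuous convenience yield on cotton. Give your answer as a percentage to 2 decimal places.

4.25%

F = S·e^((r+u−y)T) ⇒ (r+u−y) = ln(F/S)/T
ln(1.599/1.592) = 0.004387; /T ⇒ 0.016013
y = r + u − ln(F/S)/T = 0.0382 + 0.0203 − 0.016013 = 0.042487
y = 4.25%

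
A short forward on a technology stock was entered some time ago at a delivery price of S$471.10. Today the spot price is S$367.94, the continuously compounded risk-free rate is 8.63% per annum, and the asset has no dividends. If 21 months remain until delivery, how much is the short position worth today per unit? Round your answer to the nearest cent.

Current fair forward for the remaining 21 months: F = S·e^(r·T), r = 0.0863
F = 367.94 · e^(0.0863 × 21/12) = 367.94 × 1.163026 = 427.9238
Value of long forward = (F − K)·e^(−rT) = (427.9238 − 471.10) · e^(−0.0863·21/12)
= -43.1762 × 0.859826 = -37.12
Short position value = −(long value) = S$37.12

S$37.12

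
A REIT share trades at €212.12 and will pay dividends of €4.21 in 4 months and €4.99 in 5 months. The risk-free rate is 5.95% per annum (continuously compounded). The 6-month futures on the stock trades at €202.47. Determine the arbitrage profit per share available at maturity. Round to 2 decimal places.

€6.79 per share

PV(dividends) I = 4.21·e^(−0.0595·4/12) + 4.99·e^(−0.0595·5/12) = 8.9951
Fair futures F* = (S − I)·e^(rT) = (212.12 − 8.9951)·e^0.029750 = 203.1249 × 1.030197 = 209.2587
Market €202.47 < fair 209.2587: forward underpriced → reverse cash-and-carry (short the stock, invest proceeds at r, pay the dividends, go long the forward).
Profit at T = |F_mkt − F*| = |202.47 − 209.2587| = €6.79 per share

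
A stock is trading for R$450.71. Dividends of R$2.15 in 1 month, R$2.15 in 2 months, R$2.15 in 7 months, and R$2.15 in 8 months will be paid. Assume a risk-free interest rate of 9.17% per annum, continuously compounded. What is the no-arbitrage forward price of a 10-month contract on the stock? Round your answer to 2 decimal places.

PV(dividends) I = 2.15·e^(−0.0917·1/12) + 2.15·e^(−0.0917·2/12) + 2.15·e^(−0.0917·7/12) + 2.15·e^(−0.0917·8/12)
I = 2.1336 + 2.1174 + 2.0380 + 2.0225 = 8.3115
F = (S − I)·e^(rT) = (450.71 − 8.3115) · e^(0.0917·10/12)
= 442.3985 · e^0.076417 = 442.3985 × 1.079413 = R$477.53

R$477.53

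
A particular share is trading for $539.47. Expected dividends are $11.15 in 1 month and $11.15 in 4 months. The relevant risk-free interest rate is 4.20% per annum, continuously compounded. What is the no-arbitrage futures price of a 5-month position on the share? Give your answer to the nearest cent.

$526.50

PV(dividends) I = 11.15·e^(−0.0420·1/12) + 11.15·e^(−0.0420·4/12)
I = 11.1110 + 10.9950 = 22.1060
F = (S − I)·e^(rT) = (539.47 − 22.1060) · e^(0.0420·5/12)
= 517.3640 · e^0.017500 = 517.3640 × 1.017654 = $526.50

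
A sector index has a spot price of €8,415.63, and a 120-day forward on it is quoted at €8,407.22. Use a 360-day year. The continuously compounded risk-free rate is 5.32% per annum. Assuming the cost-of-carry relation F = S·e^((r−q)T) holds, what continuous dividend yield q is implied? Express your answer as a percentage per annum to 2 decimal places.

5.62%

From F = S·e^((r−q)T): (r − q) = ln(F/S)/T
ln(8407.22/8415.63) = ln(0.999001) = -0.000999
(r − q) = -0.000999 / (120/360) = -0.002997
q = r − ln(F/S)/T = 0.0532 + 0.002997 = 0.056197
q = 5.62%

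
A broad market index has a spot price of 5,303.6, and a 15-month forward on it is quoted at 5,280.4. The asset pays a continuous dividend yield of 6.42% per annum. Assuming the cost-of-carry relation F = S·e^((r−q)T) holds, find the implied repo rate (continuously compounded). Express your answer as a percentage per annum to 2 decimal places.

6.07%

From F = S·e^((r−q)T): (r − q) = ln(F/S)/T
ln(5280.4/5303.6) = ln(0.995626) = -0.004384
(r − q) = -0.004384 / (15/12) = -0.003507
r = ln(F/S)/T + q = -0.003507 + 0.0642 = 0.060693
r = 6.07%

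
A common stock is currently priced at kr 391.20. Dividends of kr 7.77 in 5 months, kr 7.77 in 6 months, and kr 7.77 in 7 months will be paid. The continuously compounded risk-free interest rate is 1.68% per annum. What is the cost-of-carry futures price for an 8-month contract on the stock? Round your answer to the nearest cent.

PV(dividends) I = 7.77·e^(−0.0168·5/12) + 7.77·e^(−0.0168·6/12) + 7.77·e^(−0.0168·7/12)
I = 7.7158 + 7.7050 + 7.6942 = 23.1150
F = (S − I)·e^(rT) = (391.20 − 23.1150) · e^(0.0168·8/12)
= 368.0850 · e^0.011200 = 368.0850 × 1.011263 = kr 372.23

kr 372.23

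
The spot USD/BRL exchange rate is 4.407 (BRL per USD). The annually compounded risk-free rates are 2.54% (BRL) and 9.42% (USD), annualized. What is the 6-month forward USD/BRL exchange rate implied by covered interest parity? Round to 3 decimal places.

4.266

By covered interest parity, F = S · (1+r_BRL)^T / (1+r_USD)^T
= 4.407 × 1.012620 / 1.046040 = 4.407 × 0.968051
F = 4.266 BRL per USD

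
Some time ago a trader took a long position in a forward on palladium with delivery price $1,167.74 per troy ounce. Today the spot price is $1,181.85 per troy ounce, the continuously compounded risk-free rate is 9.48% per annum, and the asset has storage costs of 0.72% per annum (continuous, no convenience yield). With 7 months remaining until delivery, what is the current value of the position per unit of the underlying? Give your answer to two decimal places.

Current fair forward for the remaining 7 months: F = S·e^((r + u)·T), (r + u) = 0.0948 + 0.0072 = 0.1020
F = 1181.85 · e^(0.1020 × 7/12) = 1181.85 × 1.06130576 = 1254.3042
Value of long forward = (F − K)·e^(−rT) = (1254.3042 − 1167.74) · e^(−0.0948·7/12)
= 86.5642 × 0.94620124 = 81.91

$81.91 per troy ounce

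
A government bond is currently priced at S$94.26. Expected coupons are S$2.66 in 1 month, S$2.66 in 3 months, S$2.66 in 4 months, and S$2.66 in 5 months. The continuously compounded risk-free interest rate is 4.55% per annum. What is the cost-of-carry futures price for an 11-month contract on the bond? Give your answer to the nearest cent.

S$87.32

PV(coupons) I = 2.66·e^(−0.0455·1/12) + 2.66·e^(−0.0455·3/12) + 2.66·e^(−0.0455·4/12) + 2.66·e^(−0.0455·5/12)
I = 2.6499 + 2.6299 + 2.6200 + 2.6100 = 10.5098
F = (S − I)·e^(rT) = (94.26 − 10.5098) · e^(0.0455·11/12)
= 83.7502 · e^0.041708 = 83.7502 × 1.042590 = S$87.32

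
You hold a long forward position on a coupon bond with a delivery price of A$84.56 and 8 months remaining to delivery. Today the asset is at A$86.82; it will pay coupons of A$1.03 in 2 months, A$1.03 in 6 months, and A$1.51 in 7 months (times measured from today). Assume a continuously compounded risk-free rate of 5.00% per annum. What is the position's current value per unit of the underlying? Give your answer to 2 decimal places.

A$1.54

PV(remaining coupons) I = 1.03·e^(−0.0500·2/12) + 1.03·e^(−0.0500·6/12) + 1.51·e^(−0.0500·7/12) = 3.4926
Current forward F = (S − I)·e^(rT) = (86.82 − 3.4926)·e^(0.0500·8/12) = 83.3274 × 1.033895 = 86.1518
Value (long) = (F − K)·e^(−rT) = (86.1518 − 84.56) × 0.967216 = 1.5396
Value = A$1.54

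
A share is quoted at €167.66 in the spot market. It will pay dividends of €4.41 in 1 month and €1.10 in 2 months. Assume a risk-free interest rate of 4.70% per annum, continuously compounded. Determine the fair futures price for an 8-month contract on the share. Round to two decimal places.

PV(dividends) I = 4.41·e^(−0.0470·1/12) + 1.10·e^(−0.0470·2/12)
I = 4.3928 + 1.0914 = 5.4842
F = (S − I)·e^(rT) = (167.66 − 5.4842) · e^(0.0470·8/12)
= 162.1758 · e^0.031333 = 162.1758 × 1.031829 = €167.34

€167.34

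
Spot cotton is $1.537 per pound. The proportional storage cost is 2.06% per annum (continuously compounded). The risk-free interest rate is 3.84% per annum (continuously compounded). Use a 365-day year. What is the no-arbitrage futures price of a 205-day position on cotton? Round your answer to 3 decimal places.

$1.589 per pound

Net carry = r + u − y = 0.0384 + 0.0206 − 0.0000 = 0.0590
F = S·e^((r+u−y)T) = 1.537 · e^(0.0590 × 205/365) = 1.537 · e^0.033137
= 1.537 × 1.033692 = $1.589 per pound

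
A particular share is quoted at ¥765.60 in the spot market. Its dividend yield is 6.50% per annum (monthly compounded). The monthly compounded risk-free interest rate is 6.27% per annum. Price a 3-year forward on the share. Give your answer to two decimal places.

¥760.36

F = S · (1+r/12)^(12T) / (1+q/12)^(12T)
= 765.60 × 1.206363 / 1.214672 = 765.60 × 0.993159
F = ¥760.36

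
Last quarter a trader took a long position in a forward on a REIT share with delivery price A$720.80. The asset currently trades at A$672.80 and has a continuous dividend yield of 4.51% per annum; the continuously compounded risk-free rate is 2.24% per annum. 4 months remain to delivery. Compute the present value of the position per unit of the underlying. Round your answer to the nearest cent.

Current fair forward for the remaining 4 months: F = S·e^((r − q)·T), (r − q) = 0.0224 − 0.0451 = -0.0227
F = 672.80 · e^(-0.0227 × 4/12) = 672.80 × 0.992462 = 667.7284
Value of long forward = (F − K)·e^(−rT) = (667.7284 − 720.80) · e^(−0.0224·4/12)
= -53.0716 × 0.992561 = -52.68

-A$52.68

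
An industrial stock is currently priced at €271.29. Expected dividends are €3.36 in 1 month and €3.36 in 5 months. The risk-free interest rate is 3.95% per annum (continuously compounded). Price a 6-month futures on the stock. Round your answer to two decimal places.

PV(dividends) I = 3.36·e^(−0.0395·1/12) + 3.36·e^(−0.0395·5/12)
I = 3.3490 + 3.3052 = 6.6542
F = (S − I)·e^(rT) = (271.29 − 6.6542) · e^(0.0395·6/12)
= 264.6358 · e^0.019750 = 264.6358 × 1.019946 = €269.91

€269.91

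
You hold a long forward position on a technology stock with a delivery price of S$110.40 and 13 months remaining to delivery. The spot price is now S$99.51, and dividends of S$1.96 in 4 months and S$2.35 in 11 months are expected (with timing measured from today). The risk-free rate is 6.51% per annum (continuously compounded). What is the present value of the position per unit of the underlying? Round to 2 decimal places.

-S$7.50

PV(remaining dividends) I = 1.96·e^(−0.0651·4/12) + 2.35·e^(−0.0651·11/12) = 4.1318
Current forward F = (S − I)·e^(rT) = (99.51 − 4.1318)·e^(0.0651·13/12) = 95.3782 × 1.073071 = 102.3476
Value (long) = (F − K)·e^(−rT) = (102.3476 − 110.40) × 0.931904 = -7.5041
Value = -S$7.50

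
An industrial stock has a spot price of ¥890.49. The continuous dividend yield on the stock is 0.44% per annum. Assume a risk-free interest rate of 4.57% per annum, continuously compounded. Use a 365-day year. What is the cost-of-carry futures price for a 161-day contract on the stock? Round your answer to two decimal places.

¥906.86

F = S·e^((r − q)T) = 890.49 · e^((0.0457 − 0.0044) × 161/365)
= 890.49 · e^0.018217 = 890.49 × 1.018384
F = ¥906.86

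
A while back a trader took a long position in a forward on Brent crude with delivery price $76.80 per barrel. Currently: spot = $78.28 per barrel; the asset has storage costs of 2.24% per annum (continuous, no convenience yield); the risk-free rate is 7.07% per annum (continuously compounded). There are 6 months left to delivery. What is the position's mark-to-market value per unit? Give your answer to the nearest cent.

$5.03 per barrel

Current fair forward for the remaining 6 months: F = S·e^((r + u)·T), (r + u) = 0.0707 + 0.0224 = 0.0931
F = 78.28 · e^(0.0931 × 6/12) = 78.28 × 1.047650 = 82.0100
Value of long forward = (F − K)·e^(−rT) = (82.0100 − 76.80) · e^(−0.0707·6/12)
= 5.2100 × 0.965268 = 5.03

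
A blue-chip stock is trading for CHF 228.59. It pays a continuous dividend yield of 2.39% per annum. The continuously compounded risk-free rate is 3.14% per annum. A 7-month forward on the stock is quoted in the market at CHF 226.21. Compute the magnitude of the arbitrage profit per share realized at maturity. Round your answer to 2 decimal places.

CHF 3.38 per share

Fair forward: F* = S·e^(carry·T), with carry = (r − q) = 0.0314 − 0.0239 = 0.0075
F* = 228.59 · e^(0.0075 × 7/12) = 228.59 · e^0.004375 = 228.59 × 1.004385 = CHF 229.5924
Market CHF 226.21 < fair CHF 229.5924: forward underpriced → reverse cash-and-carry (short spot, go long the forward).
At maturity, profit = |F_mkt − F*| = |226.21 − 229.5924| = CHF 3.38 per share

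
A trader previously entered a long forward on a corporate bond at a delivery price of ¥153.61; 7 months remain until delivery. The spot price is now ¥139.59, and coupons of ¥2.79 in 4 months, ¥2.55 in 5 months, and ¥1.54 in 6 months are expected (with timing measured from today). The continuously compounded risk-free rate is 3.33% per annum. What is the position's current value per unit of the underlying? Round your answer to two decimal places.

-¥17.85

PV(remaining coupons) I = 2.79·e^(−0.0333·4/12) + 2.55·e^(−0.0333·5/12) + 1.54·e^(−0.0333·6/12) = 6.7886
Current forward F = (S − I)·e^(rT) = (139.59 − 6.7886)·e^(0.0333·7/12) = 132.8014 × 1.019615 = 135.4063
Value (long) = (F − K)·e^(−rT) = (135.4063 − 153.61) × 0.980762 = -17.8535
Value = -¥17.85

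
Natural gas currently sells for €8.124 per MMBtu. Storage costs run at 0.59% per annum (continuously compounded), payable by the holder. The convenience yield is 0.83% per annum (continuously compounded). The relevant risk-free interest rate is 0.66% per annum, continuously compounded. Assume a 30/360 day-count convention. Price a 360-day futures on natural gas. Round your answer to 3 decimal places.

Net carry = r + u − y = 0.0066 + 0.0059 − 0.0083 = 0.0042
F = S·e^((r+u−y)T) = 8.124 · e^(0.0042 × 360/360) = 8.124 · e^0.004200
= 8.124 × 1.004209 = €8.158 per MMBtu

€8.158 per MMBtu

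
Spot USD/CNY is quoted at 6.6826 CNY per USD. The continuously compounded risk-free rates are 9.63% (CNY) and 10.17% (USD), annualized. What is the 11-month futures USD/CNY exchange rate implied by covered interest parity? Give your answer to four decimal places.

6.6496

F = S·e^((r_CNY − r_USD)T) = 6.6826 · e^((0.0963 − 0.1017) × 11/12)
= 6.6826 · e^-0.004950 = 6.6826 × 0.995062
F = 6.6496 CNY per USD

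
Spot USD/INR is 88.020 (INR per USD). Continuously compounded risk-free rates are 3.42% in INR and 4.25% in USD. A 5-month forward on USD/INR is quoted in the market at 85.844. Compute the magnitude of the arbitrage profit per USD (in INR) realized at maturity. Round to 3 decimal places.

Fair forward: F* = S·e^(carry·T), with carry = (r_INR − r_USD) = 0.0342 − 0.0425 = -0.0083
F* = 88.020 · e^(-0.0083 × 5/12) = 88.020 · e^-0.003458 = 88.020 × 0.996548 = 87.7162
Market 85.844 < fair 87.7162: forward underpriced → reverse cash-and-carry (short spot, go long the forward).
At maturity, profit = |F_mkt − F*| = |85.844 − 87.7162| = 1.872 per USD (in INR)

1.872 per USD (in INR)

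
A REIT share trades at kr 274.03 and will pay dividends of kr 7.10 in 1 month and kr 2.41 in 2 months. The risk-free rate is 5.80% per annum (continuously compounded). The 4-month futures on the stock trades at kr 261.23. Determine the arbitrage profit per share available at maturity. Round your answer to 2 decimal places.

kr 8.51 per share

PV(dividends) I = 7.10·e^(−0.0580·1/12) + 2.41·e^(−0.0580·2/12) = 9.4526
Fair futures F* = (S − I)·e^(rT) = (274.03 − 9.4526)·e^0.019333 = 264.5774 × 1.019521 = 269.7422
Market kr 261.23 < fair 269.7422: forward underpriced → reverse cash-and-carry (short the stock, invest proceeds at r, pay the dividends, go long the forward).
Profit at T = |F_mkt − F*| = |261.23 − 269.7422| = kr 8.51 per share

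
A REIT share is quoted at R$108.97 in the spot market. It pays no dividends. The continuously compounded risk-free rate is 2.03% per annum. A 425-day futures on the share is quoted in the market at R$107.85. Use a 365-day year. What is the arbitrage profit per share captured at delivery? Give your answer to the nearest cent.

R$3.73 per share

Fair futures: F* = S·e^(carry·T), with carry = r = 0.0203
F* = 108.97 · e^(0.0203 × 425/365) = 108.97 · e^0.023637 = 108.97 × 1.023919 = R$111.5765
Market R$107.85 < fair R$111.5765: forward underpriced → reverse cash-and-carry (short spot, go long the forward).
At maturity, profit = |F_mkt − F*| = |107.85 − 111.5765| = R$3.73 per share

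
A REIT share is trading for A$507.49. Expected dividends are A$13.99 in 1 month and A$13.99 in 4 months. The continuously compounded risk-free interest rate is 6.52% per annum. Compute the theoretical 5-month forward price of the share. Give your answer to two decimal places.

PV(dividends) I = 13.99·e^(−0.0652·1/12) + 13.99·e^(−0.0652·4/12)
I = 13.9142 + 13.6892 = 27.6034
F = (S − I)·e^(rT) = (507.49 − 27.6034) · e^(0.0652·5/12)
= 479.8866 · e^0.027167 = 479.8866 × 1.027539 = A$493.10

A$493.10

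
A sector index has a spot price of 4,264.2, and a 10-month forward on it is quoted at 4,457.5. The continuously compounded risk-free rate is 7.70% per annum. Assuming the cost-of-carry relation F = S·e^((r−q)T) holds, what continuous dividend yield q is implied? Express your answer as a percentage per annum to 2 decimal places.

From F = S·e^((r−q)T): (r − q) = ln(F/S)/T
ln(4457.5/4264.2) = ln(1.045331) = 0.044334
(r − q) = 0.044334 / (10/12) = 0.053201
q = r − ln(F/S)/T = 0.0770 − 0.053201 = 0.023799
q = 2.38%

2.38%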